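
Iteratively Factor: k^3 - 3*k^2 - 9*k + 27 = (k + 3)*(k^2 - 6*k + 9) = (k - 3)*(k + 3)*(k - 3)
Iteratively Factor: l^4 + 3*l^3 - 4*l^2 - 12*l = (l + 2)*(l^3 + l^2 - 6*l) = (l + 2)*(l + 3)*(l^2 - 2*l) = (l - 2)*(l + 2)*(l + 3)*(l)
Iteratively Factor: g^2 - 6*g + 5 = (g - 5)*(g - 1)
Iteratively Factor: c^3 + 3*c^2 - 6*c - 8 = (c + 1)*(c^2 + 2*c - 8) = (c - 2)*(c + 1)*(c + 4)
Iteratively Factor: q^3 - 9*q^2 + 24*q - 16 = (q - 4)*(q^2 - 5*q + 4) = (q - 4)^2*(q - 1)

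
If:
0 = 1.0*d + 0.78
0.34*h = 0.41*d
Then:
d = -0.78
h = -0.94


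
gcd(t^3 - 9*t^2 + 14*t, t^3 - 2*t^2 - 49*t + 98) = t^2 - 9*t + 14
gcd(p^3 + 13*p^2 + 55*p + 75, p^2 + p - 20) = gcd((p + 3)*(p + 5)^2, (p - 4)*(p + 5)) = p + 5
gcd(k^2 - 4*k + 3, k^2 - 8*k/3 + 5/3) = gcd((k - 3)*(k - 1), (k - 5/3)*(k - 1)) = k - 1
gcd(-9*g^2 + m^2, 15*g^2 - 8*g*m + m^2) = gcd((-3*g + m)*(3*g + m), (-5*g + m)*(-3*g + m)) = 3*g - m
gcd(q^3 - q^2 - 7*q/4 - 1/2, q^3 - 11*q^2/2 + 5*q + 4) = q^2 - 3*q/2 - 1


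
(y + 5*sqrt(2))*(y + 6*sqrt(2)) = y^2 + 11*sqrt(2)*y + 60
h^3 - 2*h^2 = h^2*(h - 2)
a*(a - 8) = a^2 - 8*a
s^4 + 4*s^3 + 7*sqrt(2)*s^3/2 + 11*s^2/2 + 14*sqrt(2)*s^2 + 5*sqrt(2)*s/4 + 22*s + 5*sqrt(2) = (s + 4)*(s + sqrt(2)/2)^2*(s + 5*sqrt(2)/2)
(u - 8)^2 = u^2 - 16*u + 64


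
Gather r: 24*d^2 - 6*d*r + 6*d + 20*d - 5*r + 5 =24*d^2 + 26*d + r*(-6*d - 5) + 5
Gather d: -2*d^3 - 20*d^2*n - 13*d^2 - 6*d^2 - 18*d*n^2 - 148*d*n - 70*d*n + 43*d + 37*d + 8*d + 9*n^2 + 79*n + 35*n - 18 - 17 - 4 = -2*d^3 + d^2*(-20*n - 19) + d*(-18*n^2 - 218*n + 88) + 9*n^2 + 114*n - 39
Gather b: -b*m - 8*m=-b*m - 8*m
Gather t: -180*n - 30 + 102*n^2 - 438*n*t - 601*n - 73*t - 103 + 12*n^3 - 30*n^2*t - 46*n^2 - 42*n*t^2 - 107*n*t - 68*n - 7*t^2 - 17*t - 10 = 12*n^3 + 56*n^2 - 849*n + t^2*(-42*n - 7) + t*(-30*n^2 - 545*n - 90) - 143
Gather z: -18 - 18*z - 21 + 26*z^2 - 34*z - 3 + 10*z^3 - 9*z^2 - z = 10*z^3 + 17*z^2 - 53*z - 42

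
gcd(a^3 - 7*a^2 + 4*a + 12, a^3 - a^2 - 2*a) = a^2 - a - 2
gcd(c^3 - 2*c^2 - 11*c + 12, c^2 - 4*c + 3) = c - 1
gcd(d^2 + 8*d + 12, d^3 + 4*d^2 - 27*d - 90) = d + 6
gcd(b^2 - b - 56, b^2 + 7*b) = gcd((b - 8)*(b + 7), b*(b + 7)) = b + 7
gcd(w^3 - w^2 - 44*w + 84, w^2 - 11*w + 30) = w - 6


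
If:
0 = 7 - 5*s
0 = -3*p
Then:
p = 0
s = 7/5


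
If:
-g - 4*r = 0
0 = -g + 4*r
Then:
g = 0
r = 0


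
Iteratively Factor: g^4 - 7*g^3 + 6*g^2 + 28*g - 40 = (g - 5)*(g^3 - 2*g^2 - 4*g + 8) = (g - 5)*(g + 2)*(g^2 - 4*g + 4) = (g - 5)*(g - 2)*(g + 2)*(g - 2)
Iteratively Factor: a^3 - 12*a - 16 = (a + 2)*(a^2 - 2*a - 8) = (a + 2)^2*(a - 4)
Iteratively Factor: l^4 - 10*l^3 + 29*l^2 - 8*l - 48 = (l - 3)*(l^3 - 7*l^2 + 8*l + 16) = (l - 4)*(l - 3)*(l^2 - 3*l - 4) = (l - 4)*(l - 3)*(l + 1)*(l - 4)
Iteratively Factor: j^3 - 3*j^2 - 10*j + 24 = (j - 4)*(j^2 + j - 6) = (j - 4)*(j - 2)*(j + 3)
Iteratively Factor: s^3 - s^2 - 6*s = (s - 3)*(s^2 + 2*s) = (s - 3)*(s + 2)*(s)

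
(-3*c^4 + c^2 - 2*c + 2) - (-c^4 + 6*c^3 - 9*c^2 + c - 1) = -2*c^4 - 6*c^3 + 10*c^2 - 3*c + 3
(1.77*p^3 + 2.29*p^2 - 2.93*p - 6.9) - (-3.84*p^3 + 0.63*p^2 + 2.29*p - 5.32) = 5.61*p^3 + 1.66*p^2 - 5.22*p - 1.58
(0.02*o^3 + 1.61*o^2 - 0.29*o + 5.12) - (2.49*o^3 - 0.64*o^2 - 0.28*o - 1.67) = -2.47*o^3 + 2.25*o^2 - 0.00999999999999995*o + 6.79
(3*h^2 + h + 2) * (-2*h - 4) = -6*h^3 - 14*h^2 - 8*h - 8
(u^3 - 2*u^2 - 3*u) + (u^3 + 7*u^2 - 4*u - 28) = 2*u^3 + 5*u^2 - 7*u - 28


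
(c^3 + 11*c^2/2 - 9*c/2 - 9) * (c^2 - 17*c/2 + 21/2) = c^5 - 3*c^4 - 163*c^3/4 + 87*c^2 + 117*c/4 - 189/2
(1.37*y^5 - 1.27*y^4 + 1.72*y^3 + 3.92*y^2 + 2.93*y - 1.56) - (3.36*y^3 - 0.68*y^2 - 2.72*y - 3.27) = 1.37*y^5 - 1.27*y^4 - 1.64*y^3 + 4.6*y^2 + 5.65*y + 1.71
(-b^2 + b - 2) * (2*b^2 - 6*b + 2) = -2*b^4 + 8*b^3 - 12*b^2 + 14*b - 4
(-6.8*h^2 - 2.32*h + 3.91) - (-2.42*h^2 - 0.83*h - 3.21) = -4.38*h^2 - 1.49*h + 7.12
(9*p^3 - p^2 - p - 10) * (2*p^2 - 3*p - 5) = 18*p^5 - 29*p^4 - 44*p^3 - 12*p^2 + 35*p + 50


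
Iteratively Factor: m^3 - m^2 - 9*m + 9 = (m - 1)*(m^2 - 9) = (m - 1)*(m + 3)*(m - 3)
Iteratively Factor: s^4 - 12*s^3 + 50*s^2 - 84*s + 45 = (s - 1)*(s^3 - 11*s^2 + 39*s - 45) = (s - 3)*(s - 1)*(s^2 - 8*s + 15) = (s - 3)^2*(s - 1)*(s - 5)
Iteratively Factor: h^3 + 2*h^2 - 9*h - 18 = (h + 3)*(h^2 - h - 6) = (h - 3)*(h + 3)*(h + 2)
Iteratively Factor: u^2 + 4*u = (u + 4)*(u)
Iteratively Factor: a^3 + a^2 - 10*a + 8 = (a + 4)*(a^2 - 3*a + 2) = (a - 2)*(a + 4)*(a - 1)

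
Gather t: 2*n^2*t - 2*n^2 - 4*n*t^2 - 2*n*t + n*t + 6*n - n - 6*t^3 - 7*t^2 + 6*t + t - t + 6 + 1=-2*n^2 + 5*n - 6*t^3 + t^2*(-4*n - 7) + t*(2*n^2 - n + 6) + 7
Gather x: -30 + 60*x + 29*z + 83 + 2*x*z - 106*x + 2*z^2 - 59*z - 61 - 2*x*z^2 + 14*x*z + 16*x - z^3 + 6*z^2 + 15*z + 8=x*(-2*z^2 + 16*z - 30) - z^3 + 8*z^2 - 15*z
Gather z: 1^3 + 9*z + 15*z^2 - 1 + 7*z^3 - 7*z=7*z^3 + 15*z^2 + 2*z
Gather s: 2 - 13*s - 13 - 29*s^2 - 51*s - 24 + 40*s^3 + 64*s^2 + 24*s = 40*s^3 + 35*s^2 - 40*s - 35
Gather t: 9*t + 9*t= 18*t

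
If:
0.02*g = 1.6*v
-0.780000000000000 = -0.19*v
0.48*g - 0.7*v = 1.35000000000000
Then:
No Solution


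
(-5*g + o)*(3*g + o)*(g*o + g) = -15*g^3*o - 15*g^3 - 2*g^2*o^2 - 2*g^2*o + g*o^3 + g*o^2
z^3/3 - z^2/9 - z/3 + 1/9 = (z/3 + 1/3)*(z - 1)*(z - 1/3)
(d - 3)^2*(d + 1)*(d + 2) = d^4 - 3*d^3 - 7*d^2 + 15*d + 18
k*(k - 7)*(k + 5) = k^3 - 2*k^2 - 35*k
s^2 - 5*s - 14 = (s - 7)*(s + 2)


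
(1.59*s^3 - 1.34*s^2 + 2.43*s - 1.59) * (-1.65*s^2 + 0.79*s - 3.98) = -2.6235*s^5 + 3.4671*s^4 - 11.3963*s^3 + 9.8764*s^2 - 10.9275*s + 6.3282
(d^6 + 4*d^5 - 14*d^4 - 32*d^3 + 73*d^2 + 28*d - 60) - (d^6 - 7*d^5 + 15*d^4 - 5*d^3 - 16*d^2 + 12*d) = 11*d^5 - 29*d^4 - 27*d^3 + 89*d^2 + 16*d - 60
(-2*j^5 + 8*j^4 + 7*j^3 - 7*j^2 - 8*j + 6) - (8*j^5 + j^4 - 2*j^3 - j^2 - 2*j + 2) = -10*j^5 + 7*j^4 + 9*j^3 - 6*j^2 - 6*j + 4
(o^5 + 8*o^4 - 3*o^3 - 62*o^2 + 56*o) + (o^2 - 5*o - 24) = o^5 + 8*o^4 - 3*o^3 - 61*o^2 + 51*o - 24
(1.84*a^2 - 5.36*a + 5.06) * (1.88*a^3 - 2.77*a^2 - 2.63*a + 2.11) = 3.4592*a^5 - 15.1736*a^4 + 19.5208*a^3 + 3.963*a^2 - 24.6174*a + 10.6766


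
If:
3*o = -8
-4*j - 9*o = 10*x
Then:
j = 6 - 5*x/2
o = -8/3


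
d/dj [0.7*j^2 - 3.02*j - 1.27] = 1.4*j - 3.02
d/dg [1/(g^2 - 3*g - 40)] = (3 - 2*g)/(-g^2 + 3*g + 40)^2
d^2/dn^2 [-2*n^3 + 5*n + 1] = -12*n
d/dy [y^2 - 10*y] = 2*y - 10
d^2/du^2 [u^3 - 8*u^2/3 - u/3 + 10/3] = 6*u - 16/3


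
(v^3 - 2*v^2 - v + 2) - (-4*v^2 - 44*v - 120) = v^3 + 2*v^2 + 43*v + 122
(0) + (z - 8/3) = z - 8/3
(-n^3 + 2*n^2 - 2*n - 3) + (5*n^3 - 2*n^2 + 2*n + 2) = 4*n^3 - 1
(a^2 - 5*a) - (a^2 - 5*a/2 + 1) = -5*a/2 - 1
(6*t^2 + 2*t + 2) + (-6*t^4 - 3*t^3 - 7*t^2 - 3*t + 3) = -6*t^4 - 3*t^3 - t^2 - t + 5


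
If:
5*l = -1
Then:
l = -1/5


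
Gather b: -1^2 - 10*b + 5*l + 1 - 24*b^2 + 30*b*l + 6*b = -24*b^2 + b*(30*l - 4) + 5*l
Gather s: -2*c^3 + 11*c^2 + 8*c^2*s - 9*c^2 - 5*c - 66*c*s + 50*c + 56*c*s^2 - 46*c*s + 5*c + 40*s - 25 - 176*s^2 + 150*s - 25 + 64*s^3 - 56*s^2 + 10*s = -2*c^3 + 2*c^2 + 50*c + 64*s^3 + s^2*(56*c - 232) + s*(8*c^2 - 112*c + 200) - 50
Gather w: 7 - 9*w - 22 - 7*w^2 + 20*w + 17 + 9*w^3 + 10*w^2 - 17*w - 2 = 9*w^3 + 3*w^2 - 6*w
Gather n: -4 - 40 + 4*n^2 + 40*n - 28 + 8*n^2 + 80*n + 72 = 12*n^2 + 120*n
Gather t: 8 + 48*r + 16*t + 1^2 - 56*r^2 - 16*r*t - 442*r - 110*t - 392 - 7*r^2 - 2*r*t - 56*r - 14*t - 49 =-63*r^2 - 450*r + t*(-18*r - 108) - 432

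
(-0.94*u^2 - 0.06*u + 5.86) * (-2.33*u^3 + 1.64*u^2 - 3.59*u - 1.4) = 2.1902*u^5 - 1.4018*u^4 - 10.3776*u^3 + 11.1418*u^2 - 20.9534*u - 8.204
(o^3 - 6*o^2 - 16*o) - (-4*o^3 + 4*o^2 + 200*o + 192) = 5*o^3 - 10*o^2 - 216*o - 192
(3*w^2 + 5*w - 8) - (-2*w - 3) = 3*w^2 + 7*w - 5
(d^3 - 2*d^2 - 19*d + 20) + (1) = d^3 - 2*d^2 - 19*d + 21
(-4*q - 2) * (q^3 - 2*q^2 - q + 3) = -4*q^4 + 6*q^3 + 8*q^2 - 10*q - 6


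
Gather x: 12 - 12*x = 12 - 12*x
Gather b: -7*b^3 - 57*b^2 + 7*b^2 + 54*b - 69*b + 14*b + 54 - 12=-7*b^3 - 50*b^2 - b + 42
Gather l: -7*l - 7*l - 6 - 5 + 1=-14*l - 10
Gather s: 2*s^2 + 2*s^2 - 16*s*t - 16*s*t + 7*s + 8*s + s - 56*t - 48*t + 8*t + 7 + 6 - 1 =4*s^2 + s*(16 - 32*t) - 96*t + 12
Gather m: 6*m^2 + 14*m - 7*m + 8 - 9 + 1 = 6*m^2 + 7*m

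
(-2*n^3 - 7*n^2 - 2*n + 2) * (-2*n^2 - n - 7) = 4*n^5 + 16*n^4 + 25*n^3 + 47*n^2 + 12*n - 14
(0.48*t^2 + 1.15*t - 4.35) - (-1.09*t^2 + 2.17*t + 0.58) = 1.57*t^2 - 1.02*t - 4.93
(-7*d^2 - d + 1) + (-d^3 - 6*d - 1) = -d^3 - 7*d^2 - 7*d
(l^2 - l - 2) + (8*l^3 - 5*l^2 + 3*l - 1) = 8*l^3 - 4*l^2 + 2*l - 3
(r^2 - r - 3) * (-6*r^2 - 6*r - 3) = -6*r^4 + 21*r^2 + 21*r + 9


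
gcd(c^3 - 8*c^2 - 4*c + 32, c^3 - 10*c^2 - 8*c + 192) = c - 8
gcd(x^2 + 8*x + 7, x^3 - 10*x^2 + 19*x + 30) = x + 1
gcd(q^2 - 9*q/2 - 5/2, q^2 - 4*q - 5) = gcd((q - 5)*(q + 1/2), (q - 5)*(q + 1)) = q - 5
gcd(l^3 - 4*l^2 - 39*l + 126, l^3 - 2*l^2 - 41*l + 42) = l^2 - l - 42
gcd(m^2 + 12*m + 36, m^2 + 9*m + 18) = m + 6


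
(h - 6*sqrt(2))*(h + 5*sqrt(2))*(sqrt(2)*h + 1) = sqrt(2)*h^3 - h^2 - 61*sqrt(2)*h - 60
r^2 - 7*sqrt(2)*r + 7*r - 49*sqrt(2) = (r + 7)*(r - 7*sqrt(2))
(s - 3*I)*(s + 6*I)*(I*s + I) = I*s^3 - 3*s^2 + I*s^2 - 3*s + 18*I*s + 18*I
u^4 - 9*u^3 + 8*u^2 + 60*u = u*(u - 6)*(u - 5)*(u + 2)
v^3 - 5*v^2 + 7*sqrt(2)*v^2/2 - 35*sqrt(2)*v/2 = v*(v - 5)*(v + 7*sqrt(2)/2)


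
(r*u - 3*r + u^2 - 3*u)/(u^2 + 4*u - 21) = (r + u)/(u + 7)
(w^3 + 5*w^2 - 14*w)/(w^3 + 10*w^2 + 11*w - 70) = w/(w + 5)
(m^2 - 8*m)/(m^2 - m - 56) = m/(m + 7)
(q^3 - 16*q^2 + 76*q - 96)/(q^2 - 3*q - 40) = (q^2 - 8*q + 12)/(q + 5)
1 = 1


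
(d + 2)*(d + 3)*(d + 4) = d^3 + 9*d^2 + 26*d + 24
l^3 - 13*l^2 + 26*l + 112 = (l - 8)*(l - 7)*(l + 2)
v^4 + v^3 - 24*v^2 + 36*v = v*(v - 3)*(v - 2)*(v + 6)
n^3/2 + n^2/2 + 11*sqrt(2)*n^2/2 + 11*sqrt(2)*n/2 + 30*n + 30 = (n/2 + 1/2)*(n + 5*sqrt(2))*(n + 6*sqrt(2))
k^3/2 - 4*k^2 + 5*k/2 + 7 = (k/2 + 1/2)*(k - 7)*(k - 2)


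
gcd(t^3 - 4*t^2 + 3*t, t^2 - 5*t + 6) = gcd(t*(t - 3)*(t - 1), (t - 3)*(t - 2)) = t - 3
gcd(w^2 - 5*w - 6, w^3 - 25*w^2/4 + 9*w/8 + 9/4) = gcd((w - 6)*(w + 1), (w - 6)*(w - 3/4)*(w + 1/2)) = w - 6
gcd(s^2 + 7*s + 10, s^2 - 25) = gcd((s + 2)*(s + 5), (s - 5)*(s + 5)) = s + 5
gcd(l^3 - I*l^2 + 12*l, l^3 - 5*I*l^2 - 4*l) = l^2 - 4*I*l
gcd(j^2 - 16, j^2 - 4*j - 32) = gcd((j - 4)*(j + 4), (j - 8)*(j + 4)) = j + 4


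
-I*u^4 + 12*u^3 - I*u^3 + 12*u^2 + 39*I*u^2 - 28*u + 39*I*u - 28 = (u + I)*(u + 4*I)*(u + 7*I)*(-I*u - I)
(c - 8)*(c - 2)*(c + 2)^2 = c^4 - 6*c^3 - 20*c^2 + 24*c + 64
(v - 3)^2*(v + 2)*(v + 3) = v^4 - v^3 - 15*v^2 + 9*v + 54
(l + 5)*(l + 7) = l^2 + 12*l + 35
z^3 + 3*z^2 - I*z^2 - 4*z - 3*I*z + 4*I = (z - 1)*(z + 4)*(z - I)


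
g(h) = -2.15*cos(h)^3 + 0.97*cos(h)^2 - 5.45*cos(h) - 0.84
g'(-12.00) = 4.51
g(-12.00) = -6.04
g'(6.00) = -2.66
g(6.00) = -7.08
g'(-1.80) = -6.06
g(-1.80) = 0.47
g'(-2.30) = -7.16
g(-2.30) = 3.86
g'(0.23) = 2.21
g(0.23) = -7.21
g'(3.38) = -3.17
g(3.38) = 7.34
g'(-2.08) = -6.92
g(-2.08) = 2.30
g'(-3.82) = 6.82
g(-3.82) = 5.01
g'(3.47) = -4.21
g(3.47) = 7.01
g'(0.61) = 4.69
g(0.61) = -5.84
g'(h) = 6.45*sin(h)*cos(h)^2 - 1.94*sin(h)*cos(h) + 5.45*sin(h)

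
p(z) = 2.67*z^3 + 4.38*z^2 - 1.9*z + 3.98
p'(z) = 8.01*z^2 + 8.76*z - 1.9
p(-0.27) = 4.76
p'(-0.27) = -3.68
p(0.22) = 3.80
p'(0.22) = 0.41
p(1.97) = 37.65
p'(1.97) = 46.44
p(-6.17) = -444.70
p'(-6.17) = 248.98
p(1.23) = 13.24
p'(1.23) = 20.99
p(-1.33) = 7.97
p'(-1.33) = 0.62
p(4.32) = 292.77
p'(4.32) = 185.43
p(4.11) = 255.53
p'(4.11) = 169.41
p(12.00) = 5225.66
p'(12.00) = 1256.66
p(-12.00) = -3956.26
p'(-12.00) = 1046.42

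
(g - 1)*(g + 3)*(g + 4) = g^3 + 6*g^2 + 5*g - 12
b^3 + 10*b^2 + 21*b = b*(b + 3)*(b + 7)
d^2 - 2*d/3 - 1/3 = (d - 1)*(d + 1/3)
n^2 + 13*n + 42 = (n + 6)*(n + 7)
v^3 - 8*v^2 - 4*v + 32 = (v - 8)*(v - 2)*(v + 2)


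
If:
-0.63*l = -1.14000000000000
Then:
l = 1.81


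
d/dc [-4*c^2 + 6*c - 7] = 6 - 8*c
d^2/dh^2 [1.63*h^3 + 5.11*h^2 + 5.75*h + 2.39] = 9.78*h + 10.22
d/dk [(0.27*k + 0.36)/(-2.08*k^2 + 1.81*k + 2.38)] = (0.5616*k^2 + 1.4976*k - 0.0089999999999999)/(4.3264*k^4 - 7.5296*k^3 - 6.6247*k^2 + 8.6156*k + 5.6644)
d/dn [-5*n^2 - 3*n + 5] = -10*n - 3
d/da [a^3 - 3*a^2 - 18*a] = 3*a^2 - 6*a - 18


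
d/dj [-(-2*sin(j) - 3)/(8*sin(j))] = -3*cos(j)/(8*sin(j)^2)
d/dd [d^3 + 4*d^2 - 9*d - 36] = 3*d^2 + 8*d - 9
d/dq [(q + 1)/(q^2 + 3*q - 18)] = (q^2 + 3*q - (q + 1)*(2*q + 3) - 18)/(q^2 + 3*q - 18)^2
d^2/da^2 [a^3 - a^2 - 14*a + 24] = 6*a - 2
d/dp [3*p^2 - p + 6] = 6*p - 1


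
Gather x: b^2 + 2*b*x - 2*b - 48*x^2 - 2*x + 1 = b^2 - 2*b - 48*x^2 + x*(2*b - 2) + 1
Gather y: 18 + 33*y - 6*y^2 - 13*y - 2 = -6*y^2 + 20*y + 16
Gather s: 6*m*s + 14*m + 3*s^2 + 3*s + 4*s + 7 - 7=14*m + 3*s^2 + s*(6*m + 7)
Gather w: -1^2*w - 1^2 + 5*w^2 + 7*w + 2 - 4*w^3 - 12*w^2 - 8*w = -4*w^3 - 7*w^2 - 2*w + 1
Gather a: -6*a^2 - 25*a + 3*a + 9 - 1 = -6*a^2 - 22*a + 8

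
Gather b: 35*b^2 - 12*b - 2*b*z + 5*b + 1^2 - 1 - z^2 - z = 35*b^2 + b*(-2*z - 7) - z^2 - z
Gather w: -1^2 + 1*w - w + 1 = 0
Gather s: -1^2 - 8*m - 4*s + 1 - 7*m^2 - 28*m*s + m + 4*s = -7*m^2 - 28*m*s - 7*m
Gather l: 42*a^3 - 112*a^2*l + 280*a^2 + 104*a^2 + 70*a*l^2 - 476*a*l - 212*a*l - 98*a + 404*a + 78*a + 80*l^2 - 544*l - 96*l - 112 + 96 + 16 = 42*a^3 + 384*a^2 + 384*a + l^2*(70*a + 80) + l*(-112*a^2 - 688*a - 640)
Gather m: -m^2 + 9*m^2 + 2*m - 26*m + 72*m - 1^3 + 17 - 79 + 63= 8*m^2 + 48*m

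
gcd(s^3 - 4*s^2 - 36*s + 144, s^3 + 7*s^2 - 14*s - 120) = s^2 + 2*s - 24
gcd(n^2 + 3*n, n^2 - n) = n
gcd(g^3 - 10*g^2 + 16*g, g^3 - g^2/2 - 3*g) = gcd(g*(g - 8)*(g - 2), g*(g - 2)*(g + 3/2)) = g^2 - 2*g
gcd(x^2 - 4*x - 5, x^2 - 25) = x - 5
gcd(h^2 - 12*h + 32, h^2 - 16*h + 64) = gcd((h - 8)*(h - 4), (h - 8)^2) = h - 8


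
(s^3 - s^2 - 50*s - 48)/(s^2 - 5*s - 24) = (s^2 + 7*s + 6)/(s + 3)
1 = 1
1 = 1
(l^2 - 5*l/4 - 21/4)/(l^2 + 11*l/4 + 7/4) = (l - 3)/(l + 1)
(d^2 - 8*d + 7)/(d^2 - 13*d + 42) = (d - 1)/(d - 6)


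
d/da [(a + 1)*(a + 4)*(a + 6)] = 3*a^2 + 22*a + 34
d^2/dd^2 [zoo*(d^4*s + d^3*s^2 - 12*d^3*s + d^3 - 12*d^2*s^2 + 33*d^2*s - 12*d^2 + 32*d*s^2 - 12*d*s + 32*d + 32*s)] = zoo*(d^2*s + d*s^2 + d*s + d + s^2 + s + 1)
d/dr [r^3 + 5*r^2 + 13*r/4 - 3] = 3*r^2 + 10*r + 13/4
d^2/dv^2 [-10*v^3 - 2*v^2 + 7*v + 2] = -60*v - 4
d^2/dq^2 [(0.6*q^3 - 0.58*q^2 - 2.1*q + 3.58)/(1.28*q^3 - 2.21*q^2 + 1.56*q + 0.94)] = (1.494016*q^6 - 27.83232*q^5 + 104.314368*q^4 - 162.976356*q^3 + 176.17206*q^2 - 122.893464*q + 37.432664)/(2.097152*q^9 - 10.862592*q^8 + 26.422656*q^7 - 32.651141*q^6 + 16.24818*q^5 + 8.900346*q^4 - 12.255024*q^3 + 1.004484*q^2 + 4.135248*q + 0.830584)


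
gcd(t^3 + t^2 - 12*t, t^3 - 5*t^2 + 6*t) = t^2 - 3*t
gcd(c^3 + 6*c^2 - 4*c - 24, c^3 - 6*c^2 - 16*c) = c + 2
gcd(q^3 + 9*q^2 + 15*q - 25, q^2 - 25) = q + 5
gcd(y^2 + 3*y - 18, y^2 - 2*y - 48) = y + 6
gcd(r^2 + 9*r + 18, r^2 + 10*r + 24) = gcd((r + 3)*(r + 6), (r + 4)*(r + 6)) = r + 6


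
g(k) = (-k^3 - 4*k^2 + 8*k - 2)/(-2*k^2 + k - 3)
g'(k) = (4*k - 1)*(-k^3 - 4*k^2 + 8*k - 2)/(-2*k^2 + k - 3)^2 + (-3*k^2 - 8*k + 8)/(-2*k^2 + k - 3)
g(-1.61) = 2.15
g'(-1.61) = 0.30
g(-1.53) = 2.17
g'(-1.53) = 0.25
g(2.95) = 2.23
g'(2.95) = 1.01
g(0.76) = -0.39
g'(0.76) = 0.18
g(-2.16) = 1.92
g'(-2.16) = 0.50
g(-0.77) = 2.03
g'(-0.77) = -0.82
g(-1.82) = 2.08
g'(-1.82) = 0.40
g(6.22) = 4.69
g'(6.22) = 0.62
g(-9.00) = -1.90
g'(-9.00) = 0.53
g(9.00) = 6.30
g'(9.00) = 0.55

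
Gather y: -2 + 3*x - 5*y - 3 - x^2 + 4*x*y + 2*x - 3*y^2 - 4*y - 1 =-x^2 + 5*x - 3*y^2 + y*(4*x - 9) - 6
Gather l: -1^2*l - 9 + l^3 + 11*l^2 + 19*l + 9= l^3 + 11*l^2 + 18*l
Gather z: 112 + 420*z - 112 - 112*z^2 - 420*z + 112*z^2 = 0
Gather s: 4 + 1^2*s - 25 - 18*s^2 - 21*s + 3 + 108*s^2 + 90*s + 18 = 90*s^2 + 70*s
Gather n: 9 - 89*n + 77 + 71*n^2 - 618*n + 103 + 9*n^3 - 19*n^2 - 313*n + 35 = 9*n^3 + 52*n^2 - 1020*n + 224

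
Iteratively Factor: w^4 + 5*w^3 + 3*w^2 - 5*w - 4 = (w - 1)*(w^3 + 6*w^2 + 9*w + 4) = (w - 1)*(w + 1)*(w^2 + 5*w + 4) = (w - 1)*(w + 1)*(w + 4)*(w + 1)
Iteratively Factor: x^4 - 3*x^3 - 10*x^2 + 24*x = (x - 2)*(x^3 - x^2 - 12*x) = x*(x - 2)*(x^2 - x - 12) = x*(x - 4)*(x - 2)*(x + 3)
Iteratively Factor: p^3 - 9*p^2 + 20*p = (p - 4)*(p^2 - 5*p) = p*(p - 4)*(p - 5)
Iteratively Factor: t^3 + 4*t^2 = (t)*(t^2 + 4*t) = t*(t + 4)*(t)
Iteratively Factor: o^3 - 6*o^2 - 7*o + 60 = (o + 3)*(o^2 - 9*o + 20) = (o - 4)*(o + 3)*(o - 5)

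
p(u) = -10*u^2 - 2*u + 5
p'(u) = -20*u - 2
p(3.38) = -116.00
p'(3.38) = -69.60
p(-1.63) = -18.31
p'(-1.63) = 30.60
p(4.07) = -168.79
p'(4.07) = -83.40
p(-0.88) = -0.98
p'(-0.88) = 15.60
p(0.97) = -6.35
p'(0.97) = -21.40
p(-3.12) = -86.10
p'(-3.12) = 60.40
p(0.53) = 1.13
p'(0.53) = -12.60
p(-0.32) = 4.62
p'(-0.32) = 4.40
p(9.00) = -823.00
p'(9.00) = -182.00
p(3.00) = -91.00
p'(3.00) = -62.00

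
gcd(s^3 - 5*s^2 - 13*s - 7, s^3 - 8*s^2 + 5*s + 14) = s^2 - 6*s - 7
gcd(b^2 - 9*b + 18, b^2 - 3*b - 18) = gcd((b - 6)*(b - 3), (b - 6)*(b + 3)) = b - 6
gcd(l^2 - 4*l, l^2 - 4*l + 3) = 1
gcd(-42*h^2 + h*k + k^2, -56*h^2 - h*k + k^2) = 7*h + k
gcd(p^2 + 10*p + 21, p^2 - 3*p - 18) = p + 3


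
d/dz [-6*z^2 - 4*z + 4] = -12*z - 4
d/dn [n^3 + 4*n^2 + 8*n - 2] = 3*n^2 + 8*n + 8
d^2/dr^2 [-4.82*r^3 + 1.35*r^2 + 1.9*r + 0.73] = 2.7 - 28.92*r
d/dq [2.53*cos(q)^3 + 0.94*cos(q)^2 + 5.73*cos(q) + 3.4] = (7.59*sin(q)^2 - 1.88*cos(q) - 13.32)*sin(q)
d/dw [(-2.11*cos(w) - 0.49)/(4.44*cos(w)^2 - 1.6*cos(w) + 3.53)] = (-9.3684*cos(w)^2 - 4.3512*cos(w) + 8.2323)*sin(w)/(19.7136*cos(w)^4 - 14.208*cos(w)^3 + 33.9064*cos(w)^2 - 11.296*cos(w) + 12.4609)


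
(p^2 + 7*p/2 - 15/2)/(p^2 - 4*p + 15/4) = 2*(p + 5)/(2*p - 5)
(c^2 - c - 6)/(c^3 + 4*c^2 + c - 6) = (c - 3)/(c^2 + 2*c - 3)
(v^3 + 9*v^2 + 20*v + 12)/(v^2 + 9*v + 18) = (v^2 + 3*v + 2)/(v + 3)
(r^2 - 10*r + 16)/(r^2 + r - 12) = (r^2 - 10*r + 16)/(r^2 + r - 12)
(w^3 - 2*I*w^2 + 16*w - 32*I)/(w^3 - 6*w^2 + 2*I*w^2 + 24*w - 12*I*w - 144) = (w^2 + 2*I*w + 8)/(w^2 + 6*w*(-1 + I) - 36*I)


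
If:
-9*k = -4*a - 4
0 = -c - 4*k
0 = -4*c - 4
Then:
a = -7/16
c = -1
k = 1/4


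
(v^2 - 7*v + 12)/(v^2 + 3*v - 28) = (v - 3)/(v + 7)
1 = 1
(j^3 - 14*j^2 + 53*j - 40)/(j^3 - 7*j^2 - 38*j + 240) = (j - 1)/(j + 6)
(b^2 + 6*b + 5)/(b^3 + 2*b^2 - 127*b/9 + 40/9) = 9*(b + 1)/(9*b^2 - 27*b + 8)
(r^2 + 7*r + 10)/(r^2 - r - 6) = (r + 5)/(r - 3)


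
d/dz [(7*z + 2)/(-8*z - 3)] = -5/(8*z + 3)^2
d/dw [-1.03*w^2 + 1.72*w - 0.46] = 1.72 - 2.06*w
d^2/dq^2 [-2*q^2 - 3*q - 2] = -4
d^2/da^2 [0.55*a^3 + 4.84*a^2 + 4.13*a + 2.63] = 3.3*a + 9.68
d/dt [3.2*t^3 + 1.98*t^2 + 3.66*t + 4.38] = 9.6*t^2 + 3.96*t + 3.66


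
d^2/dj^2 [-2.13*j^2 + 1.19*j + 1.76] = -4.26000000000000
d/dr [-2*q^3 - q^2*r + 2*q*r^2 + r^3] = -q^2 + 4*q*r + 3*r^2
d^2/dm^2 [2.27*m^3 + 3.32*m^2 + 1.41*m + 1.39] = 13.62*m + 6.64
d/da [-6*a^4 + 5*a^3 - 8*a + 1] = -24*a^3 + 15*a^2 - 8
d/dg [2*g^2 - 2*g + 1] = 4*g - 2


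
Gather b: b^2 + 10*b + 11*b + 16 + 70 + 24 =b^2 + 21*b + 110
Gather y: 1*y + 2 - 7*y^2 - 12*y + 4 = -7*y^2 - 11*y + 6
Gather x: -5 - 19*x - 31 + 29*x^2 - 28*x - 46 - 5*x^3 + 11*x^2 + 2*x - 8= -5*x^3 + 40*x^2 - 45*x - 90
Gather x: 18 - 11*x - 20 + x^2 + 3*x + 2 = x^2 - 8*x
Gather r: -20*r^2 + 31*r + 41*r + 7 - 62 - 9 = -20*r^2 + 72*r - 64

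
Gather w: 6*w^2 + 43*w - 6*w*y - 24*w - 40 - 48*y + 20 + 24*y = 6*w^2 + w*(19 - 6*y) - 24*y - 20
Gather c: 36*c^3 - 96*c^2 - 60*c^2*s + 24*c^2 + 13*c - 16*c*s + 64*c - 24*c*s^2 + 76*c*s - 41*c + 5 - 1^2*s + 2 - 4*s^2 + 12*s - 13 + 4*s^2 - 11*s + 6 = 36*c^3 + c^2*(-60*s - 72) + c*(-24*s^2 + 60*s + 36)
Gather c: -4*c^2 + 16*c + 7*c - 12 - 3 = -4*c^2 + 23*c - 15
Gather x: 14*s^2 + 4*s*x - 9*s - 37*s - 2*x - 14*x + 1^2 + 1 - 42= 14*s^2 - 46*s + x*(4*s - 16) - 40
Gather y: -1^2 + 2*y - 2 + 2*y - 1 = 4*y - 4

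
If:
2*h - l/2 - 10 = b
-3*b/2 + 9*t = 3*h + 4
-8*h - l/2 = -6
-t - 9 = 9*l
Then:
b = -5059/639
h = 1033/1278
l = -596/639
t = -43/71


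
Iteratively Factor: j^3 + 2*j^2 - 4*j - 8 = (j - 2)*(j^2 + 4*j + 4) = (j - 2)*(j + 2)*(j + 2)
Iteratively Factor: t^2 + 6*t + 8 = (t + 2)*(t + 4)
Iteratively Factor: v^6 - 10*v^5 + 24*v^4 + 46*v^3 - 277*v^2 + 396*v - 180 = (v - 1)*(v^5 - 9*v^4 + 15*v^3 + 61*v^2 - 216*v + 180) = (v - 1)*(v + 3)*(v^4 - 12*v^3 + 51*v^2 - 92*v + 60) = (v - 3)*(v - 1)*(v + 3)*(v^3 - 9*v^2 + 24*v - 20) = (v - 3)*(v - 2)*(v - 1)*(v + 3)*(v^2 - 7*v + 10) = (v - 5)*(v - 3)*(v - 2)*(v - 1)*(v + 3)*(v - 2)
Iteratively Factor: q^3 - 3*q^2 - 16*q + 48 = (q - 4)*(q^2 + q - 12) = (q - 4)*(q + 4)*(q - 3)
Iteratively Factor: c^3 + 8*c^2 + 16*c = (c)*(c^2 + 8*c + 16) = c*(c + 4)*(c + 4)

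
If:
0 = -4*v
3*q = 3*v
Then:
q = 0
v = 0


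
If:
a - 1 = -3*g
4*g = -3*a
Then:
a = -4/5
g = 3/5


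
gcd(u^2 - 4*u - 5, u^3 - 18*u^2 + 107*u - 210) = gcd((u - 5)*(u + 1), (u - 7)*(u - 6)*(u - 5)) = u - 5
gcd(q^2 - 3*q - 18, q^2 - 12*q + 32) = 1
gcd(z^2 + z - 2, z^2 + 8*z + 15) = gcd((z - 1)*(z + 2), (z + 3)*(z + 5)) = 1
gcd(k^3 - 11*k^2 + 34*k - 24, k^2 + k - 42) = k - 6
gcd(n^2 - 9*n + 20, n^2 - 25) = n - 5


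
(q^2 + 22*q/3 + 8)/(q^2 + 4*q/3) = (q + 6)/q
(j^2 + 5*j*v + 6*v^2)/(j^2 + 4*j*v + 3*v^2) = (j + 2*v)/(j + v)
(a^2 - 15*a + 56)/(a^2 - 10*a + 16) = (a - 7)/(a - 2)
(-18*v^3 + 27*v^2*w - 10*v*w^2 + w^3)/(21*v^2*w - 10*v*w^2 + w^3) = (-6*v^2 + 7*v*w - w^2)/(w*(7*v - w))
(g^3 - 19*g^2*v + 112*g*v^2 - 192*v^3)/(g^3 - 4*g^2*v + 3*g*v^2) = (-g^2 + 16*g*v - 64*v^2)/(g*(-g + v))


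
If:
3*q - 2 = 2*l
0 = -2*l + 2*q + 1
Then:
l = 7/2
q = 3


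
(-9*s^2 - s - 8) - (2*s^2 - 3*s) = -11*s^2 + 2*s - 8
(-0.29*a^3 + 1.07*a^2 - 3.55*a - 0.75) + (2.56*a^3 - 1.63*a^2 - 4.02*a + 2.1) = 2.27*a^3 - 0.56*a^2 - 7.57*a + 1.35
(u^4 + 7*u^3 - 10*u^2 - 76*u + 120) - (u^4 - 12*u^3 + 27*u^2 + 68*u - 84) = 19*u^3 - 37*u^2 - 144*u + 204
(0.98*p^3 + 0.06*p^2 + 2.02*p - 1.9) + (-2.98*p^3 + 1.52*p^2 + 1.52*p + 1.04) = -2.0*p^3 + 1.58*p^2 + 3.54*p - 0.86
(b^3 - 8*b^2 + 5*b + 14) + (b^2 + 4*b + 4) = b^3 - 7*b^2 + 9*b + 18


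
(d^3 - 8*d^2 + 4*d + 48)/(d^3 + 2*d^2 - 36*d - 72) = (d - 4)/(d + 6)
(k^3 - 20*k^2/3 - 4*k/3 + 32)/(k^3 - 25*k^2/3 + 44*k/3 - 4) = (3*k^2 - 2*k - 16)/(3*k^2 - 7*k + 2)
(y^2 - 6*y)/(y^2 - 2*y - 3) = y*(6 - y)/(-y^2 + 2*y + 3)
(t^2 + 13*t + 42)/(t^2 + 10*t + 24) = (t + 7)/(t + 4)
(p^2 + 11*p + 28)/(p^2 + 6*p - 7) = (p + 4)/(p - 1)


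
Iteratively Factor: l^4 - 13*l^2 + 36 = (l - 3)*(l^3 + 3*l^2 - 4*l - 12) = (l - 3)*(l - 2)*(l^2 + 5*l + 6) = (l - 3)*(l - 2)*(l + 2)*(l + 3)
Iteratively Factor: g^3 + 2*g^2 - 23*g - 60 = (g - 5)*(g^2 + 7*g + 12) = (g - 5)*(g + 4)*(g + 3)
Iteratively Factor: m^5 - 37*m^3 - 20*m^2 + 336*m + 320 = (m + 4)*(m^4 - 4*m^3 - 21*m^2 + 64*m + 80) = (m + 1)*(m + 4)*(m^3 - 5*m^2 - 16*m + 80) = (m - 5)*(m + 1)*(m + 4)*(m^2 - 16) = (m - 5)*(m + 1)*(m + 4)^2*(m - 4)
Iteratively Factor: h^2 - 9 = (h - 3)*(h + 3)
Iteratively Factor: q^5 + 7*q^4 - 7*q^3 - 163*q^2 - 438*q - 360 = (q + 3)*(q^4 + 4*q^3 - 19*q^2 - 106*q - 120) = (q + 3)^2*(q^3 + q^2 - 22*q - 40) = (q + 2)*(q + 3)^2*(q^2 - q - 20) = (q - 5)*(q + 2)*(q + 3)^2*(q + 4)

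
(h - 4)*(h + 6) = h^2 + 2*h - 24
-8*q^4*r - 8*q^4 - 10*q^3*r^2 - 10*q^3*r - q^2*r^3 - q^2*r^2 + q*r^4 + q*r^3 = (-4*q + r)*(q + r)*(2*q + r)*(q*r + q)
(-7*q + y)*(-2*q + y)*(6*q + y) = 84*q^3 - 40*q^2*y - 3*q*y^2 + y^3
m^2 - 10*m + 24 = (m - 6)*(m - 4)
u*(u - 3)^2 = u^3 - 6*u^2 + 9*u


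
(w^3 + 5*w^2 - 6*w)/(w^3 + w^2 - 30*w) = (w - 1)/(w - 5)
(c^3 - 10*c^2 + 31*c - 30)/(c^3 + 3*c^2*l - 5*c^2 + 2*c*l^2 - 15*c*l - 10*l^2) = (c^2 - 5*c + 6)/(c^2 + 3*c*l + 2*l^2)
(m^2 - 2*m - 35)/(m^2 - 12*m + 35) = (m + 5)/(m - 5)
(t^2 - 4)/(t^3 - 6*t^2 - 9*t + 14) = (t - 2)/(t^2 - 8*t + 7)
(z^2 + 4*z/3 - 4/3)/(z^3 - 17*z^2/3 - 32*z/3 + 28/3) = 1/(z - 7)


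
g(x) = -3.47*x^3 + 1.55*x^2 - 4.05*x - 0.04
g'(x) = -10.41*x^2 + 3.1*x - 4.05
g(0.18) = -0.74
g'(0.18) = -3.83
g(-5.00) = 492.71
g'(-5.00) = -279.80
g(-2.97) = 116.57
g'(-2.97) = -105.08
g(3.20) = -110.83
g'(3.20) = -100.73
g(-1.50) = 21.23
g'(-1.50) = -32.12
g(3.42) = -134.57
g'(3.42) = -115.21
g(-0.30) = 1.41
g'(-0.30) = -5.92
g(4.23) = -252.07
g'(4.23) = -177.20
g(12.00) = -5821.60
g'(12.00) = -1465.89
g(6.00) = -718.06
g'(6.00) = -360.21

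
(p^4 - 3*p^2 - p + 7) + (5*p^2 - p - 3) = p^4 + 2*p^2 - 2*p + 4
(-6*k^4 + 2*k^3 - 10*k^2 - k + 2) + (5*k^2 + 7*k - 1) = -6*k^4 + 2*k^3 - 5*k^2 + 6*k + 1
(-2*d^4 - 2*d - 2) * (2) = -4*d^4 - 4*d - 4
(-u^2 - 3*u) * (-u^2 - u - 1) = u^4 + 4*u^3 + 4*u^2 + 3*u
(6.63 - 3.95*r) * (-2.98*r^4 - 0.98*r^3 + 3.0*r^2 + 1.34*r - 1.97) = 11.771*r^5 - 15.8864*r^4 - 18.3474*r^3 + 14.597*r^2 + 16.6657*r - 13.0611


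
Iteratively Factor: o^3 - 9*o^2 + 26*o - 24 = (o - 2)*(o^2 - 7*o + 12) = (o - 3)*(o - 2)*(o - 4)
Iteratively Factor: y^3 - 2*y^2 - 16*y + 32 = (y - 4)*(y^2 + 2*y - 8) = (y - 4)*(y + 4)*(y - 2)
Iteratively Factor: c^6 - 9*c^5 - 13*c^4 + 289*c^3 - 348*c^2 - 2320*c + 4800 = (c - 3)*(c^5 - 6*c^4 - 31*c^3 + 196*c^2 + 240*c - 1600) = (c - 5)*(c - 3)*(c^4 - c^3 - 36*c^2 + 16*c + 320) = (c - 5)^2*(c - 3)*(c^3 + 4*c^2 - 16*c - 64) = (c - 5)^2*(c - 3)*(c + 4)*(c^2 - 16) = (c - 5)^2*(c - 4)*(c - 3)*(c + 4)*(c + 4)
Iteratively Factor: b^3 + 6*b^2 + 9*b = (b)*(b^2 + 6*b + 9) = b*(b + 3)*(b + 3)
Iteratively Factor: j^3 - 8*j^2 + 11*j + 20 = (j + 1)*(j^2 - 9*j + 20) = (j - 5)*(j + 1)*(j - 4)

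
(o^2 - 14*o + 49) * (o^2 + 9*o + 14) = o^4 - 5*o^3 - 63*o^2 + 245*o + 686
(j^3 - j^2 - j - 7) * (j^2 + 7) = j^5 - j^4 + 6*j^3 - 14*j^2 - 7*j - 49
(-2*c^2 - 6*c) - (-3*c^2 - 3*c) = c^2 - 3*c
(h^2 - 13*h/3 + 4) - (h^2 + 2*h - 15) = 19 - 19*h/3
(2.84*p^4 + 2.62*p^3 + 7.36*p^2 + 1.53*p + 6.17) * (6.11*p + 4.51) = 17.3524*p^5 + 28.8166*p^4 + 56.7858*p^3 + 42.5419*p^2 + 44.599*p + 27.8267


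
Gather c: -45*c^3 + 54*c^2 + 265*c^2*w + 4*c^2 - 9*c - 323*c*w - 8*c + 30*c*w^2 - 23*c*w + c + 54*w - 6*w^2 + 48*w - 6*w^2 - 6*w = -45*c^3 + c^2*(265*w + 58) + c*(30*w^2 - 346*w - 16) - 12*w^2 + 96*w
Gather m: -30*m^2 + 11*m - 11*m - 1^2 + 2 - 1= -30*m^2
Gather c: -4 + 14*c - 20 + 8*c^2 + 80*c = 8*c^2 + 94*c - 24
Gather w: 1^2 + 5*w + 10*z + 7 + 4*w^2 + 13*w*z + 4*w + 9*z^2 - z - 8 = 4*w^2 + w*(13*z + 9) + 9*z^2 + 9*z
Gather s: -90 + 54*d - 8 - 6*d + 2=48*d - 96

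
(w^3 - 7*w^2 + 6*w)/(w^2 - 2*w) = (w^2 - 7*w + 6)/(w - 2)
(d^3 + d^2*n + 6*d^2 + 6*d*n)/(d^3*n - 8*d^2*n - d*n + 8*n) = d*(d^2 + d*n + 6*d + 6*n)/(n*(d^3 - 8*d^2 - d + 8))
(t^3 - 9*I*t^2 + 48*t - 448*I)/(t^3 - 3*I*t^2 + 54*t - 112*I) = (t - 8*I)/(t - 2*I)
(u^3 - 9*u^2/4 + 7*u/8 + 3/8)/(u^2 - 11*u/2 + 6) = (4*u^2 - 3*u - 1)/(4*(u - 4))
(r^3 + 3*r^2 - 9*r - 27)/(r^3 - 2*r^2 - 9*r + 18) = (r + 3)/(r - 2)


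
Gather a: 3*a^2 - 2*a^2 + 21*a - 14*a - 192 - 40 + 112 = a^2 + 7*a - 120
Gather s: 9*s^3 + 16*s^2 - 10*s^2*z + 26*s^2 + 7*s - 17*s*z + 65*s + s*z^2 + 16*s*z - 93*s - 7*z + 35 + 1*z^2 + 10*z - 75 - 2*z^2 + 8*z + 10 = 9*s^3 + s^2*(42 - 10*z) + s*(z^2 - z - 21) - z^2 + 11*z - 30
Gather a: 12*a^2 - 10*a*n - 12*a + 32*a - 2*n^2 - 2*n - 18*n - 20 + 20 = 12*a^2 + a*(20 - 10*n) - 2*n^2 - 20*n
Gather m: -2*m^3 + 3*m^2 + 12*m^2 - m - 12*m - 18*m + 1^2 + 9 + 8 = -2*m^3 + 15*m^2 - 31*m + 18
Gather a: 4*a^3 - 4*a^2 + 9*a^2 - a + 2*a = 4*a^3 + 5*a^2 + a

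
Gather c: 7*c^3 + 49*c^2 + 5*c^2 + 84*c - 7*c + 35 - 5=7*c^3 + 54*c^2 + 77*c + 30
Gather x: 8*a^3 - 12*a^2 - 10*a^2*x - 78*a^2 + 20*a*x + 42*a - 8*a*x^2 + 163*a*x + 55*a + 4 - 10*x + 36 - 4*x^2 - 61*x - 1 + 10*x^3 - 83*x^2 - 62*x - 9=8*a^3 - 90*a^2 + 97*a + 10*x^3 + x^2*(-8*a - 87) + x*(-10*a^2 + 183*a - 133) + 30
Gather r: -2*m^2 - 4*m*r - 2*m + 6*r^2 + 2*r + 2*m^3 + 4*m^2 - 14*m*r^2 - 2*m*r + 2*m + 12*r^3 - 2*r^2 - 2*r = 2*m^3 + 2*m^2 - 6*m*r + 12*r^3 + r^2*(4 - 14*m)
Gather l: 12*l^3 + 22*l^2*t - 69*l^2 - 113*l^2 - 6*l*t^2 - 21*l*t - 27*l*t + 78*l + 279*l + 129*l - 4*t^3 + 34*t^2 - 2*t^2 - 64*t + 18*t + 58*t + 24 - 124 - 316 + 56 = 12*l^3 + l^2*(22*t - 182) + l*(-6*t^2 - 48*t + 486) - 4*t^3 + 32*t^2 + 12*t - 360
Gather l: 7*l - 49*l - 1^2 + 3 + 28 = 30 - 42*l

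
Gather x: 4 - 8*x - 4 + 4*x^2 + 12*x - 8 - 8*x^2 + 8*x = -4*x^2 + 12*x - 8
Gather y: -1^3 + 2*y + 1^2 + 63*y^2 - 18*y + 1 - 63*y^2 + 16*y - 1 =0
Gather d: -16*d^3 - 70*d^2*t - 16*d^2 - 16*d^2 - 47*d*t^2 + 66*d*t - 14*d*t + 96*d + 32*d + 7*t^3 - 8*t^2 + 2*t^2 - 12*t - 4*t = -16*d^3 + d^2*(-70*t - 32) + d*(-47*t^2 + 52*t + 128) + 7*t^3 - 6*t^2 - 16*t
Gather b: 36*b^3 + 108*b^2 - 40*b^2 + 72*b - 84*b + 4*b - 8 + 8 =36*b^3 + 68*b^2 - 8*b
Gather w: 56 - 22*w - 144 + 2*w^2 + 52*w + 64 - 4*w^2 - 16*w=-2*w^2 + 14*w - 24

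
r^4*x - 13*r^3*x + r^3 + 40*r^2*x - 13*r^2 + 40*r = r*(r - 8)*(r - 5)*(r*x + 1)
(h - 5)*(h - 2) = h^2 - 7*h + 10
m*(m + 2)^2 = m^3 + 4*m^2 + 4*m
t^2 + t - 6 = (t - 2)*(t + 3)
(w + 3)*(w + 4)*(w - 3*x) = w^3 - 3*w^2*x + 7*w^2 - 21*w*x + 12*w - 36*x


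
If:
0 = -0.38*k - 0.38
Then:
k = -1.00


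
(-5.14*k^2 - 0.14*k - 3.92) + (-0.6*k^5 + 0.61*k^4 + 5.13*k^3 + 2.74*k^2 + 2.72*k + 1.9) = -0.6*k^5 + 0.61*k^4 + 5.13*k^3 - 2.4*k^2 + 2.58*k - 2.02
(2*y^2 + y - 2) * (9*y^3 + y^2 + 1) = 18*y^5 + 11*y^4 - 17*y^3 + y - 2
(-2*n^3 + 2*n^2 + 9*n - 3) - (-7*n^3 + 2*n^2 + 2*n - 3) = 5*n^3 + 7*n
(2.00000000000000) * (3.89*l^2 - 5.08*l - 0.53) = 7.78*l^2 - 10.16*l - 1.06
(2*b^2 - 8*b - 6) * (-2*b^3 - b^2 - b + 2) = -4*b^5 + 14*b^4 + 18*b^3 + 18*b^2 - 10*b - 12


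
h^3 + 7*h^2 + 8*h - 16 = (h - 1)*(h + 4)^2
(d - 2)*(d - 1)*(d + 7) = d^3 + 4*d^2 - 19*d + 14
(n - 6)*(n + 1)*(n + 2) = n^3 - 3*n^2 - 16*n - 12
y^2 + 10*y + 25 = (y + 5)^2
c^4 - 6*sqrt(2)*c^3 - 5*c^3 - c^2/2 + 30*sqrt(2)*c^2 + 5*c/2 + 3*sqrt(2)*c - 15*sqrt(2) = (c - 5)*(c - 6*sqrt(2))*(c - sqrt(2)/2)*(c + sqrt(2)/2)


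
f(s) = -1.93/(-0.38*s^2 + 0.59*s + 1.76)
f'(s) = -1.93*(0.76*s - 0.59)/(-0.38*s^2 + 0.59*s + 1.76)^2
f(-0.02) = -1.10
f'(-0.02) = 0.38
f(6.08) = 0.22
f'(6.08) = -0.10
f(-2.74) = 0.71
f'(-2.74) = 0.70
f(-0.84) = -1.94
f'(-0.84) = 2.39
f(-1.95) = 2.31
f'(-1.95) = 5.73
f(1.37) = -1.04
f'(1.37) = -0.25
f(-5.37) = 0.16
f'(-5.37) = 0.06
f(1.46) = -1.07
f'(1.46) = -0.31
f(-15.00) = 0.02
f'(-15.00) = 0.00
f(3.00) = -17.55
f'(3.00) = -269.56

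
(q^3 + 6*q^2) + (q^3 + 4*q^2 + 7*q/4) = 2*q^3 + 10*q^2 + 7*q/4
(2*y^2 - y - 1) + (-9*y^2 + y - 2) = -7*y^2 - 3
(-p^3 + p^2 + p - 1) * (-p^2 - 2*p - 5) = p^5 + p^4 + 2*p^3 - 6*p^2 - 3*p + 5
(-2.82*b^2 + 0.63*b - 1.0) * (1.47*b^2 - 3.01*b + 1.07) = -4.1454*b^4 + 9.4143*b^3 - 6.3837*b^2 + 3.6841*b - 1.07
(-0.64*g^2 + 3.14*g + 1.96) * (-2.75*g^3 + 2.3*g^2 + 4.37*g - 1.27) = 1.76*g^5 - 10.107*g^4 - 0.9648*g^3 + 19.0426*g^2 + 4.5774*g - 2.4892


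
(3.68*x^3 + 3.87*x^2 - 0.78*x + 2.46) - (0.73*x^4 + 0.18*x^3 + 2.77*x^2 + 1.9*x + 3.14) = -0.73*x^4 + 3.5*x^3 + 1.1*x^2 - 2.68*x - 0.68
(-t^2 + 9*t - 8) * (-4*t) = 4*t^3 - 36*t^2 + 32*t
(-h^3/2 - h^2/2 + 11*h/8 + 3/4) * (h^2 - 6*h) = -h^5/2 + 5*h^4/2 + 35*h^3/8 - 15*h^2/2 - 9*h/2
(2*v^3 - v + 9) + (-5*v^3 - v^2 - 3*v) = -3*v^3 - v^2 - 4*v + 9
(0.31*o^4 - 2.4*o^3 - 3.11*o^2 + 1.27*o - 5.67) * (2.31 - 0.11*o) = -0.0341*o^5 + 0.9801*o^4 - 5.2019*o^3 - 7.3238*o^2 + 3.5574*o - 13.0977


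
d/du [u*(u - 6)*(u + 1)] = 3*u^2 - 10*u - 6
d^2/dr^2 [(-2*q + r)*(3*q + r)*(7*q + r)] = 16*q + 6*r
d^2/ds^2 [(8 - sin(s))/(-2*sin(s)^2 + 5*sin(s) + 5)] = (4*sin(s)^5 - 118*sin(s)^4 + 292*sin(s)^3 - 353*sin(s)^2 - 315*sin(s) + 610)/(5*sin(s) + cos(2*s) + 4)^3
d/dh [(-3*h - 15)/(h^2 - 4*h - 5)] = 3*(-h^2 + 4*h + 2*(h - 2)*(h + 5) + 5)/(-h^2 + 4*h + 5)^2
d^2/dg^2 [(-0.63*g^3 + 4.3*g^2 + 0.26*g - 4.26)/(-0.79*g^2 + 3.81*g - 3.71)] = (-1.4210854715202e-14*g^4 - 11.6123199999999*g^3 + 38.1385379999999*g^2 - 20.332542*g - 27.015608)/(0.493039*g^6 - 7.133463*g^5 + 41.34939*g^4 - 122.306715*g^3 + 194.18511*g^2 - 157.323663*g + 51.064811)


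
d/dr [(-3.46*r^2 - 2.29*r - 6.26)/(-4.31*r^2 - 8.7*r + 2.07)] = (20.2321*r^2 - 68.2856*r - 59.2023)/(18.5761*r^4 + 74.994*r^3 + 57.8466*r^2 - 36.018*r + 4.2849)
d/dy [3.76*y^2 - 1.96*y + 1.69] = 7.52*y - 1.96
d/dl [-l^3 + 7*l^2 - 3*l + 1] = -3*l^2 + 14*l - 3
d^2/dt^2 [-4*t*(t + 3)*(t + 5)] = -24*t - 64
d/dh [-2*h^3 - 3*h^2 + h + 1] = -6*h^2 - 6*h + 1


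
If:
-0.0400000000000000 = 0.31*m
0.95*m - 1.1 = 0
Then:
No Solution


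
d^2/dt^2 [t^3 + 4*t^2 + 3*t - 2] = 6*t + 8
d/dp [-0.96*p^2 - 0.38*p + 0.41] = -1.92*p - 0.38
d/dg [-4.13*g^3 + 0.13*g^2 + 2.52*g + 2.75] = -12.39*g^2 + 0.26*g + 2.52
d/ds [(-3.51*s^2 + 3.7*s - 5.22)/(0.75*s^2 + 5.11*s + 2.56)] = (-20.7111*s^2 - 10.1412*s + 36.1462)/(0.5625*s^4 + 7.665*s^3 + 29.9521*s^2 + 26.1632*s + 6.5536)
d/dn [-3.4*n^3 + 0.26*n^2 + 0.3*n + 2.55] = -10.2*n^2 + 0.52*n + 0.3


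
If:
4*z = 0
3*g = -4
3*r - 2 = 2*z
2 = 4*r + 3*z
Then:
No Solution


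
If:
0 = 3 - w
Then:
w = 3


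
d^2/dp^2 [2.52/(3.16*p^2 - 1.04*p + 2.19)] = (-50.327424*p^2 + 16.563456*p + 2.52*(6.32*p - 1.04)*(12.64*p - 2.08) - 34.878816)/(3.16*p^2 - 1.04*p + 2.19)^3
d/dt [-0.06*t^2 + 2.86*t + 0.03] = 2.86 - 0.12*t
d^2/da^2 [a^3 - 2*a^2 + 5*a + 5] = 6*a - 4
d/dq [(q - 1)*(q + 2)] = 2*q + 1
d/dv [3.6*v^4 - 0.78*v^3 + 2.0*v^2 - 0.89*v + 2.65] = 14.4*v^3 - 2.34*v^2 + 4.0*v - 0.89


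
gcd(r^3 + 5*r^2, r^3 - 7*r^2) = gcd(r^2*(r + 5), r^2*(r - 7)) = r^2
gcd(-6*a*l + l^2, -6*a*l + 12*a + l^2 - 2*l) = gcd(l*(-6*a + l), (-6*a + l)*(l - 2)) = 6*a - l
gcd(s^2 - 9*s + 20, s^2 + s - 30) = s - 5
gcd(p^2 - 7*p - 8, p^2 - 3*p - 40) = p - 8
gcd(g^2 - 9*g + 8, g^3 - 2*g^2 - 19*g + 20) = g - 1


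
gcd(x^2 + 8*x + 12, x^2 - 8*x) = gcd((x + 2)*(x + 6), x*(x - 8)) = 1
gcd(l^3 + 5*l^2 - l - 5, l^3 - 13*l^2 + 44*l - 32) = l - 1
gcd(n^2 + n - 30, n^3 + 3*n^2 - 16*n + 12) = n + 6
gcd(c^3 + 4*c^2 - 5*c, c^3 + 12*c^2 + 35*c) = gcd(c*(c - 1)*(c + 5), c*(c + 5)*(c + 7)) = c^2 + 5*c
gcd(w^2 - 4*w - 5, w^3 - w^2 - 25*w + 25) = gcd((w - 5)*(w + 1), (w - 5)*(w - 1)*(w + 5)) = w - 5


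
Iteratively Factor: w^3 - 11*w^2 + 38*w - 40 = (w - 4)*(w^2 - 7*w + 10) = (w - 4)*(w - 2)*(w - 5)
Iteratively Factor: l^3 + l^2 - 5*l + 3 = (l + 3)*(l^2 - 2*l + 1) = (l - 1)*(l + 3)*(l - 1)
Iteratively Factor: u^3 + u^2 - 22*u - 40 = (u + 2)*(u^2 - u - 20) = (u - 5)*(u + 2)*(u + 4)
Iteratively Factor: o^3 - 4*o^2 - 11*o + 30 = (o + 3)*(o^2 - 7*o + 10) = (o - 5)*(o + 3)*(o - 2)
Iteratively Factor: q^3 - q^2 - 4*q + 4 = (q + 2)*(q^2 - 3*q + 2) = (q - 1)*(q + 2)*(q - 2)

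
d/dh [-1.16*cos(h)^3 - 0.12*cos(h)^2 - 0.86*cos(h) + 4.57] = (3.48*cos(h)^2 + 0.24*cos(h) + 0.86)*sin(h)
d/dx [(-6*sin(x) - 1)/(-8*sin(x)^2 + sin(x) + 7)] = (-16*sin(x) + 24*cos(2*x) - 65)*cos(x)/(-8*sin(x)^2 + sin(x) + 7)^2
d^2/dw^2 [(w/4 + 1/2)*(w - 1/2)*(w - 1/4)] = 3*w/2 + 5/8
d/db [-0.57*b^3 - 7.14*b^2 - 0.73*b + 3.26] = -1.71*b^2 - 14.28*b - 0.73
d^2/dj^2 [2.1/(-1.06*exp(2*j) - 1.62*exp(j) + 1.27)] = (-2.1*(2.12*exp(j) + 1.62)*(4.24*exp(j) + 3.24)*exp(j) + (8.904*exp(j) + 3.402)*(1.06*exp(2*j) + 1.62*exp(j) - 1.27))*exp(j)/(1.06*exp(2*j) + 1.62*exp(j) - 1.27)^3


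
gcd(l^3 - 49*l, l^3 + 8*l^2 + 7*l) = l^2 + 7*l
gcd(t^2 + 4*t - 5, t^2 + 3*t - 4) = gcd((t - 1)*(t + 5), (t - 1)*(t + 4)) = t - 1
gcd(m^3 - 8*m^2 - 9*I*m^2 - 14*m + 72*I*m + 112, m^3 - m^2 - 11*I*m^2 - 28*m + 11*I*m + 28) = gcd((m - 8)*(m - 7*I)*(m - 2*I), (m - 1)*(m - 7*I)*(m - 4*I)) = m - 7*I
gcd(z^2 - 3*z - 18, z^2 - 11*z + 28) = 1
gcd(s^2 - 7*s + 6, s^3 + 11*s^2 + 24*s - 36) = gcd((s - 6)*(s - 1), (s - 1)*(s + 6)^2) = s - 1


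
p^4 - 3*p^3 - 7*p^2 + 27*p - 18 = (p - 3)*(p - 2)*(p - 1)*(p + 3)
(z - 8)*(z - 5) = z^2 - 13*z + 40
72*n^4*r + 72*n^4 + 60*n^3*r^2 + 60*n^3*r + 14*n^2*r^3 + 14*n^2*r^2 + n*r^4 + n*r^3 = (2*n + r)*(6*n + r)^2*(n*r + n)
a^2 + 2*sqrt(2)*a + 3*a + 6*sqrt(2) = (a + 3)*(a + 2*sqrt(2))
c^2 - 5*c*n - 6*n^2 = (c - 6*n)*(c + n)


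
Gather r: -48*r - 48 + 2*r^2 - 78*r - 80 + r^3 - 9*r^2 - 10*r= r^3 - 7*r^2 - 136*r - 128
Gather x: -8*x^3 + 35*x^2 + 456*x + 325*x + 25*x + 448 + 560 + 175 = -8*x^3 + 35*x^2 + 806*x + 1183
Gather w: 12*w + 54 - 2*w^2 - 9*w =-2*w^2 + 3*w + 54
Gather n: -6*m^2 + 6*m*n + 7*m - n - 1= -6*m^2 + 7*m + n*(6*m - 1) - 1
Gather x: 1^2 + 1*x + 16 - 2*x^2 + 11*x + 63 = -2*x^2 + 12*x + 80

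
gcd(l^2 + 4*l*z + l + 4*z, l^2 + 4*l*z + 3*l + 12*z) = l + 4*z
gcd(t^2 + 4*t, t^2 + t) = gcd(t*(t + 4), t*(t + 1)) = t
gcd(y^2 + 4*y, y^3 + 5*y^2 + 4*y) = y^2 + 4*y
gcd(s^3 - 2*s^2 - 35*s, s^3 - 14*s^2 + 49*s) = s^2 - 7*s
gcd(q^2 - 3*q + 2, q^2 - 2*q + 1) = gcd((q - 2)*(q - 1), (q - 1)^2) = q - 1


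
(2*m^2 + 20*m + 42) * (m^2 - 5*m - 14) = 2*m^4 + 10*m^3 - 86*m^2 - 490*m - 588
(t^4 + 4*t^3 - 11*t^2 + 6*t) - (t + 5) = t^4 + 4*t^3 - 11*t^2 + 5*t - 5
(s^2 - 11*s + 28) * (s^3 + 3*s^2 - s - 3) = s^5 - 8*s^4 - 6*s^3 + 92*s^2 + 5*s - 84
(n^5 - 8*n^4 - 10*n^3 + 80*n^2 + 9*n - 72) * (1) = n^5 - 8*n^4 - 10*n^3 + 80*n^2 + 9*n - 72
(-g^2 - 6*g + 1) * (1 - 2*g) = 2*g^3 + 11*g^2 - 8*g + 1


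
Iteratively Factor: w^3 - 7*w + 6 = (w - 2)*(w^2 + 2*w - 3) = (w - 2)*(w + 3)*(w - 1)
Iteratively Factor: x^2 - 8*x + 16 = (x - 4)*(x - 4)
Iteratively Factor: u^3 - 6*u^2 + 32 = (u - 4)*(u^2 - 2*u - 8) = (u - 4)*(u + 2)*(u - 4)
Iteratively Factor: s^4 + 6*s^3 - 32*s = (s)*(s^3 + 6*s^2 - 32) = s*(s + 4)*(s^2 + 2*s - 8) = s*(s - 2)*(s + 4)*(s + 4)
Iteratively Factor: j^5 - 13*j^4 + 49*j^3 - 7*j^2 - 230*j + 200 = (j - 4)*(j^4 - 9*j^3 + 13*j^2 + 45*j - 50) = (j - 4)*(j + 2)*(j^3 - 11*j^2 + 35*j - 25) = (j - 4)*(j - 1)*(j + 2)*(j^2 - 10*j + 25) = (j - 5)*(j - 4)*(j - 1)*(j + 2)*(j - 5)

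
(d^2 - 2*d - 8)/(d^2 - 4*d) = (d + 2)/d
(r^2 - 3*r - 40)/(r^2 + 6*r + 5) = (r - 8)/(r + 1)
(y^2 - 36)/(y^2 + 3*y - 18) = (y - 6)/(y - 3)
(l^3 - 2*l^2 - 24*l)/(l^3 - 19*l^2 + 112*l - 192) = l*(l^2 - 2*l - 24)/(l^3 - 19*l^2 + 112*l - 192)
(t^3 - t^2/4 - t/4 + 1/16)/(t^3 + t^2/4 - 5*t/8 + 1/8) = (t + 1/2)/(t + 1)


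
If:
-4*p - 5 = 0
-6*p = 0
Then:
No Solution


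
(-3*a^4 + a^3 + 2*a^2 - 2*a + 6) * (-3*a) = 9*a^5 - 3*a^4 - 6*a^3 + 6*a^2 - 18*a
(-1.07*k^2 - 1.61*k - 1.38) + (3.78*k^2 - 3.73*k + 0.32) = 2.71*k^2 - 5.34*k - 1.06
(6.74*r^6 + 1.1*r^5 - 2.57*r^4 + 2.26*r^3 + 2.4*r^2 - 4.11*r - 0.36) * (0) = 0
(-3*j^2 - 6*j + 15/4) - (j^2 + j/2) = -4*j^2 - 13*j/2 + 15/4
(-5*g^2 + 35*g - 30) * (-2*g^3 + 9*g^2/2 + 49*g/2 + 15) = 10*g^5 - 185*g^4/2 + 95*g^3 + 1295*g^2/2 - 210*g - 450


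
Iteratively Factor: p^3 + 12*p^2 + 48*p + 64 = (p + 4)*(p^2 + 8*p + 16) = (p + 4)^2*(p + 4)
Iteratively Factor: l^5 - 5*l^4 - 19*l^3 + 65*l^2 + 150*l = (l - 5)*(l^4 - 19*l^2 - 30*l) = l*(l - 5)*(l^3 - 19*l - 30) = l*(l - 5)*(l + 2)*(l^2 - 2*l - 15) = l*(l - 5)^2*(l + 2)*(l + 3)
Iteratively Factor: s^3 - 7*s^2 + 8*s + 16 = (s - 4)*(s^2 - 3*s - 4) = (s - 4)*(s + 1)*(s - 4)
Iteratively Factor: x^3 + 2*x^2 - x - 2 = (x + 2)*(x^2 - 1) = (x + 1)*(x + 2)*(x - 1)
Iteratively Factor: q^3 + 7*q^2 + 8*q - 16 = (q + 4)*(q^2 + 3*q - 4) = (q + 4)^2*(q - 1)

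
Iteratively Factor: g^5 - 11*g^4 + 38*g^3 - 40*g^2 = (g - 4)*(g^4 - 7*g^3 + 10*g^2) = (g - 5)*(g - 4)*(g^3 - 2*g^2) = g*(g - 5)*(g - 4)*(g^2 - 2*g) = g^2*(g - 5)*(g - 4)*(g - 2)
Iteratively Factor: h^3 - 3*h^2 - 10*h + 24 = (h - 2)*(h^2 - h - 12) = (h - 2)*(h + 3)*(h - 4)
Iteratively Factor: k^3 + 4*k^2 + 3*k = (k + 1)*(k^2 + 3*k) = (k + 1)*(k + 3)*(k)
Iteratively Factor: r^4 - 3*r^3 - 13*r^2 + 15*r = (r)*(r^3 - 3*r^2 - 13*r + 15) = r*(r - 1)*(r^2 - 2*r - 15) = r*(r - 5)*(r - 1)*(r + 3)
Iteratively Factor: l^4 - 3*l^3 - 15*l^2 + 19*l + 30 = (l + 1)*(l^3 - 4*l^2 - 11*l + 30) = (l - 2)*(l + 1)*(l^2 - 2*l - 15) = (l - 5)*(l - 2)*(l + 1)*(l + 3)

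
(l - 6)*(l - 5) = l^2 - 11*l + 30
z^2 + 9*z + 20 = (z + 4)*(z + 5)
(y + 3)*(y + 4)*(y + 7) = y^3 + 14*y^2 + 61*y + 84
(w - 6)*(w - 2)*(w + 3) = w^3 - 5*w^2 - 12*w + 36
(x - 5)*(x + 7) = x^2 + 2*x - 35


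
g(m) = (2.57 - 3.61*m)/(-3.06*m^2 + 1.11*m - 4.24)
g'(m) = (2.57 - 3.61*m)*(6.12*m - 1.11)/(-3.06*m^2 + 1.11*m - 4.24)^2 - 3.61/(-3.06*m^2 + 1.11*m - 4.24)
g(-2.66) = -0.42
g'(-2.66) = -0.13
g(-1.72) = -0.58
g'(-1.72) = -0.20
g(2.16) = 0.32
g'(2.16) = -0.02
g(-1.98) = -0.53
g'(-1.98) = -0.18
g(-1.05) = -0.72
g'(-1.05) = -0.21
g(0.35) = -0.31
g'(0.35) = 0.93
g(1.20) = 0.24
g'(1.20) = 0.29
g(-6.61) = -0.18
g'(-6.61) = -0.03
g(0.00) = -0.61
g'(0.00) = 0.69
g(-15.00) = -0.08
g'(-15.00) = -0.01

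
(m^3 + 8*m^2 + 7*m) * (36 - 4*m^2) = -4*m^5 - 32*m^4 + 8*m^3 + 288*m^2 + 252*m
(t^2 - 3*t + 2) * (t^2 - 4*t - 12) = t^4 - 7*t^3 + 2*t^2 + 28*t - 24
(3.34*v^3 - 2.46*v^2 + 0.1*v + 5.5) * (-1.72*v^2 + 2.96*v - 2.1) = -5.7448*v^5 + 14.1176*v^4 - 14.4676*v^3 - 3.998*v^2 + 16.07*v - 11.55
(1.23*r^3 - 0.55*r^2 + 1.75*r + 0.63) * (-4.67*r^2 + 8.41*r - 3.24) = -5.7441*r^5 + 12.9128*r^4 - 16.7832*r^3 + 13.5574*r^2 - 0.3717*r - 2.0412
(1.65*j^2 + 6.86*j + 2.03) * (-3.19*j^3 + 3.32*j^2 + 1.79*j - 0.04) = -5.2635*j^5 - 16.4054*j^4 + 19.253*j^3 + 18.953*j^2 + 3.3593*j - 0.0812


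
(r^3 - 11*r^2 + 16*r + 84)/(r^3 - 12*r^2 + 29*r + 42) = (r + 2)/(r + 1)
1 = 1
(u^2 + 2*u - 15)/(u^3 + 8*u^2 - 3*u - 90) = 1/(u + 6)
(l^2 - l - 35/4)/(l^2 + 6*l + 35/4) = (2*l - 7)/(2*l + 7)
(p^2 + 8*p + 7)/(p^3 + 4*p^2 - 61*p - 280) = (p + 1)/(p^2 - 3*p - 40)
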